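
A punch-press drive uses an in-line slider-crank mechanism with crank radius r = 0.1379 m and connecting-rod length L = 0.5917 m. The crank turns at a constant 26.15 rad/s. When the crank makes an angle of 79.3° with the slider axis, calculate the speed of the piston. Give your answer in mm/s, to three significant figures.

3700

ω = 26.15 rad/s
For an in-line slider-crank, x = r cosθ + √(L² − r² sin²θ), so v = −rω sinθ·[1 + r cosθ/√(L² − r² sin²θ)].
With r = 0.1379 m, L = 0.5917 m, θ = 79.3°: √(L² − r² sin²θ) = 0.57598 m.
v = −0.1379·26.15·0.98261·[1 + 0.1379·0.18567/0.57598] = -3.7009 m/s.
|v| = 3.7009 m/s = 3700.9 mm/s.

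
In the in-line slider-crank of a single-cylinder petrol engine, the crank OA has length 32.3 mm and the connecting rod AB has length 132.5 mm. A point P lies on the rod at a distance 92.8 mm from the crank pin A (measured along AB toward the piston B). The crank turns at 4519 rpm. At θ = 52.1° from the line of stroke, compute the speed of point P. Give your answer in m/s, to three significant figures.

13.6

ω = 473.2 rad/s.  Crank-pin speed |V_A| = rω = 15.285 m/s, perpendicular to OA.
Rod angle: sinφ = −(r/L) sinθ ⇒ φ = -11.090°; ω_rod = −rω cosθ/√(L²−r²sin²θ) = -72.213 rad/s.
V_P = V_A + ω_rod × AP, with AP = 0.0928 m along the rod.
Components: V_Px = −rω sinθ − a·ω_rod·sinφ = -13.35 m/s;  V_Py = rω cosθ + a·ω_rod·cosφ = +2.8133 m/s.
|V_P| = √(V_Px² + V_Py²) = 13.644 m/s.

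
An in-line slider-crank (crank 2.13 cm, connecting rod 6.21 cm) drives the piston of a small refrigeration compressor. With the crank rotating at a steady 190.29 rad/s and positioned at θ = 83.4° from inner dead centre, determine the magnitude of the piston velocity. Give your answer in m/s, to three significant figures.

ω = 190.3 rad/s
For an in-line slider-crank, x = r cosθ + √(L² − r² sin²θ), so v = −rω sinθ·[1 + r cosθ/√(L² − r² sin²θ)].
With r = 0.0213 m, L = 0.0621 m, θ = 83.4°: √(L² − r² sin²θ) = 0.058384 m.
v = −0.0213·190.3·0.99337·[1 + 0.0213·0.11494/0.058384] = -4.1951 m/s.
|v| = 4.1951 m/s.

4.20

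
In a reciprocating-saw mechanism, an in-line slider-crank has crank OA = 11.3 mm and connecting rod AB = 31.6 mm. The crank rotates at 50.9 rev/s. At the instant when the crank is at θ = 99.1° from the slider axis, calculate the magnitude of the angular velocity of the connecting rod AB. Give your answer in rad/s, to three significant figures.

ω = 319.8 rad/s (converted from 50.9 rev/s).
The rod makes angle φ with the slider axis where L sinφ = r sinθ; differentiating, L cosφ·φ̇ = r ω cosθ.
L cosφ = √(L² − r² sin²θ) = 0.029565 m.
|ω_rod| = r ω |cosθ| / √(L² − r² sin²θ) = 0.0113·319.8·0.15816/0.029565 = 19.333 rad/s.

19.3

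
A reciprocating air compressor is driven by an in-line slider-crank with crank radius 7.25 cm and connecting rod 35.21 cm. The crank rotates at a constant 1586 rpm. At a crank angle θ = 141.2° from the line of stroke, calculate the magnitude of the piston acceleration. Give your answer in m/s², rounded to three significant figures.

ω = 2π·1586/60 = 166.1 rad/s
x(θ) = r cosθ + √(L² − r² sin²θ); with ω constant, a = ω²·d²x/dθ².
d²x/dθ² = −r cosθ − r²(cos2θ)/√u − r⁴ sin²2θ/(4u^{3/2}),  u = L² − r² sin²θ = 0.121911 m².
Substituting r = 0.0725 m, L = 0.3521 m, θ = 141.2°: d²x/dθ² = +0.053115 m.
a = ω²·d²x/dθ² = (166.1)²·(+0.053115) = +1465.1 m/s²;  |a| = 1465.1 m/s².

1470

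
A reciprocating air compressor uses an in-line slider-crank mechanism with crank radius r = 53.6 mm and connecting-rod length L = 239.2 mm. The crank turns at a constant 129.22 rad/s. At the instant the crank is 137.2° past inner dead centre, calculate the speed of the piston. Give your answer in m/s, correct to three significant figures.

ω = 129.2 rad/s
For an in-line slider-crank, x = r cosθ + √(L² − r² sin²θ), so v = −rω sinθ·[1 + r cosθ/√(L² − r² sin²θ)].
With r = 0.0536 m, L = 0.2392 m, θ = 137.2°: √(L² − r² sin²θ) = 0.23641 m.
v = −0.0536·129.2·0.67944·[1 + 0.0536·-0.73373/0.23641] = -3.9231 m/s.
|v| = 3.9231 m/s.

3.92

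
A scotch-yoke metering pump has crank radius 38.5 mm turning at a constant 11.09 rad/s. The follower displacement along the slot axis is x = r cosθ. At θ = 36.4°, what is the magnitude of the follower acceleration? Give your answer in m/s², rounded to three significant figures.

3.81

ω = 11.09 rad/s
x = r cosθ ⇒ ẍ = −rω² cosθ (ω constant).
|a| = rω²|cosθ| = 0.0385·(11.09)²·|cos 36.4°| = 3.8112 m/s².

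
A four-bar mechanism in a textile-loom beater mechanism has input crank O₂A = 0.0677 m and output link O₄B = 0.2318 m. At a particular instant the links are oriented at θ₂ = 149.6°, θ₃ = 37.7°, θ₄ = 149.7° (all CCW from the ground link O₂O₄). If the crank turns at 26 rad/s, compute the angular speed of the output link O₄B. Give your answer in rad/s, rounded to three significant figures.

7.60

ω₂ = 26 rad/s
Differentiating the loop-closure r₂e^{iθ₂}+r₃e^{iθ₃}=r₁+r₄e^{iθ₄} gives r₂ω₂e^{iθ₂}+r₃ω₃e^{iθ₃}=r₄ω₄e^{iθ₄}.
Eliminating the other unknown: ω₄ = r₂ω₂ sin(θ₂−θ₃) / [r₄ sin(θ₄−θ₃)].
Numerator sine = +0.92784; denominator sine = +0.92718.
Result = 0.0677·26·(+0.92784) / (0.2318·(+0.92718)) = +7.599 rad/s; magnitude 7.599 rad/s.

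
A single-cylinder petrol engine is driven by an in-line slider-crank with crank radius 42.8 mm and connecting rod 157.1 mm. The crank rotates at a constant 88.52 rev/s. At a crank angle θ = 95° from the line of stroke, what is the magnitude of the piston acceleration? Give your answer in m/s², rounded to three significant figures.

ω = 2π·88.5 = 556.2 rad/s
x(θ) = r cosθ + √(L² − r² sin²θ); with ω constant, a = ω²·d²x/dθ².
d²x/dθ² = −r cosθ − r²(cos2θ)/√u − r⁴ sin²2θ/(4u^{3/2}),  u = L² − r² sin²θ = 0.0228625 m².
Substituting r = 0.0428 m, L = 0.1571 m, θ = 95°: d²x/dθ² = +0.015654 m.
a = ω²·d²x/dθ² = (556.2)²·(+0.015654) = +4842.5 m/s²;  |a| = 4842.5 m/s².

4840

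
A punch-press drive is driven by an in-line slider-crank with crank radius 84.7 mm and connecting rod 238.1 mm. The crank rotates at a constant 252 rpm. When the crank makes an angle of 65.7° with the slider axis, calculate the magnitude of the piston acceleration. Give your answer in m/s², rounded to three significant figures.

10.0

ω = 2π·252/60 = 26.39 rad/s
x(θ) = r cosθ + √(L² − r² sin²θ); with ω constant, a = ω²·d²x/dθ².
d²x/dθ² = −r cosθ − r²(cos2θ)/√u − r⁴ sin²2θ/(4u^{3/2}),  u = L² − r² sin²θ = 0.0507324 m².
Substituting r = 0.0847 m, L = 0.2381 m, θ = 65.7°: d²x/dθ² = -0.014425 m.
a = ω²·d²x/dθ² = (26.39)²·(-0.014425) = -10.046 m/s²;  |a| = 10.046 m/s².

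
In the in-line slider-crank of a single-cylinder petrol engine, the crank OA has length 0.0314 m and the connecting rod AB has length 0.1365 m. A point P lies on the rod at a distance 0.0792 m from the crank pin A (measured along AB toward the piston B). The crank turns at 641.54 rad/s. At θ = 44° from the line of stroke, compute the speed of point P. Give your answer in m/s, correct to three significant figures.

16.5

ω = 641.5 rad/s.  Crank-pin speed |V_A| = rω = 20.144 m/s, perpendicular to OA.
Rod angle: sinφ = −(r/L) sinθ ⇒ φ = -9.195°; ω_rod = −rω cosθ/√(L²−r²sin²θ) = -107.54 rad/s.
V_P = V_A + ω_rod × AP, with AP = 0.0792 m along the rod.
Components: V_Px = −rω sinθ − a·ω_rod·sinφ = -15.354 m/s;  V_Py = rω cosθ + a·ω_rod·cosφ = +6.0829 m/s.
|V_P| = √(V_Px² + V_Py²) = 16.515 m/s.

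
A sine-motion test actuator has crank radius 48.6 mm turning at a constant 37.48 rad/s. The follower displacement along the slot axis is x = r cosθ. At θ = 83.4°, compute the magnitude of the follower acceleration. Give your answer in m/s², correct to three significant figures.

ω = 37.48 rad/s
x = r cosθ ⇒ ẍ = −rω² cosθ (ω constant).
|a| = rω²|cosθ| = 0.0486·(37.48)²·|cos 83.4°| = 7.8469 m/s².

7.85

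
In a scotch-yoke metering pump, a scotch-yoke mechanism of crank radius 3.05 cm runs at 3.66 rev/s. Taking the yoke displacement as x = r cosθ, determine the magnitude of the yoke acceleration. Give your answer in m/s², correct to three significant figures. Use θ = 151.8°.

ω = 23 rad/s (from 3.66 rev/s).
x = r cosθ ⇒ ẍ = −rω² cosθ (ω constant).
|a| = rω²|cosθ| = 0.0305·(23)²·|cos 151.8°| = 14.215 m/s².

14.2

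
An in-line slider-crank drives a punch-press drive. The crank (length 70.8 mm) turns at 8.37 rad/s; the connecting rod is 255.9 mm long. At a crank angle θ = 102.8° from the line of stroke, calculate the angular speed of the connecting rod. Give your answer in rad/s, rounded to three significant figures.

0.533

ω = 8.37 rad/s
The rod makes angle φ with the slider axis where L sinφ = r sinθ; differentiating, L cosφ·φ̇ = r ω cosθ.
L cosφ = √(L² − r² sin²θ) = 0.24641 m.
|ω_rod| = r ω |cosθ| / √(L² − r² sin²θ) = 0.0708·8.37·0.22155/0.24641 = 0.5328 rad/s.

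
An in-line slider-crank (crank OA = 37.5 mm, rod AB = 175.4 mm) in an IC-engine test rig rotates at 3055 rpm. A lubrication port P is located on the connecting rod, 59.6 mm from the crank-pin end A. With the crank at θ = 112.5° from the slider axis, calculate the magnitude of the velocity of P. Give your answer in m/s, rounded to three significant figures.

11.2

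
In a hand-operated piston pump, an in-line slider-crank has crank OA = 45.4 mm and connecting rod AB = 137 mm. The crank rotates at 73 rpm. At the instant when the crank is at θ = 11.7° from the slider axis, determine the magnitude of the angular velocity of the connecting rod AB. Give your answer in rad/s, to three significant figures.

2.49

ω = 7.645 rad/s (converted from 73 rpm).
The rod makes angle φ with the slider axis where L sinφ = r sinθ; differentiating, L cosφ·φ̇ = r ω cosθ.
L cosφ = √(L² − r² sin²θ) = 0.13669 m.
|ω_rod| = r ω |cosθ| / √(L² − r² sin²θ) = 0.0454·7.645·0.97922/0.13669 = 2.4863 rad/s.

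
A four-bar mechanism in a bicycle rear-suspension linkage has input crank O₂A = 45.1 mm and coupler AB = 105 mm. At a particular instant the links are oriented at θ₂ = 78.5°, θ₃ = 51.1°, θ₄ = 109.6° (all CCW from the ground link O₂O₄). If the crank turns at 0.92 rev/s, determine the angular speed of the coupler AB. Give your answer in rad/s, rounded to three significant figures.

1.50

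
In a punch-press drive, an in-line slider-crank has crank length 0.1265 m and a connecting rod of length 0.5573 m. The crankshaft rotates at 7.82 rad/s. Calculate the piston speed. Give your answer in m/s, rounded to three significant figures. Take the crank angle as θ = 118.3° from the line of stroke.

0.775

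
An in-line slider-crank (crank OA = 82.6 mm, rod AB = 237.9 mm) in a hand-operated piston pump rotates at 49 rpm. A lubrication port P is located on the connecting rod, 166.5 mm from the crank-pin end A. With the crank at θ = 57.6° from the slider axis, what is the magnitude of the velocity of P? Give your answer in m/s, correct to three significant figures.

ω = 5.131 rad/s.  Crank-pin speed |V_A| = rω = 0.42384 m/s, perpendicular to OA.
Rod angle: sinφ = −(r/L) sinθ ⇒ φ = -17.047°; ω_rod = −rω cosθ/√(L²−r²sin²θ) = -0.9985 rad/s.
V_P = V_A + ω_rod × AP, with AP = 0.1665 m along the rod.
Components: V_Px = −rω sinθ − a·ω_rod·sinφ = -0.4066 m/s;  V_Py = rω cosθ + a·ω_rod·cosφ = +0.068161 m/s.
|V_P| = √(V_Px² + V_Py²) = 0.41227 m/s.

0.412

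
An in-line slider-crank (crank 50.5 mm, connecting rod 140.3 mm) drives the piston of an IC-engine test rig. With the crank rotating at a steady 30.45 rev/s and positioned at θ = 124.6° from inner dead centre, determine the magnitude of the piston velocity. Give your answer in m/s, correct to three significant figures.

6.25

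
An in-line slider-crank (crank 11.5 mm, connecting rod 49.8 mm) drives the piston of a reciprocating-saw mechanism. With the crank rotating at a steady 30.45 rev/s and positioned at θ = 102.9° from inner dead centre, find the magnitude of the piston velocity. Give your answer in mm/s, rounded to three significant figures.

ω = 2π·30.4 = 191.3 rad/s
For an in-line slider-crank, x = r cosθ + √(L² − r² sin²θ), so v = −rω sinθ·[1 + r cosθ/√(L² − r² sin²θ)].
With r = 0.0115 m, L = 0.0498 m, θ = 102.9°: √(L² − r² sin²θ) = 0.048522 m.
v = −0.0115·191.3·0.97476·[1 + 0.0115·-0.22325/0.048522] = -2.0312 m/s.
|v| = 2.0312 m/s = 2031.2 mm/s.

2030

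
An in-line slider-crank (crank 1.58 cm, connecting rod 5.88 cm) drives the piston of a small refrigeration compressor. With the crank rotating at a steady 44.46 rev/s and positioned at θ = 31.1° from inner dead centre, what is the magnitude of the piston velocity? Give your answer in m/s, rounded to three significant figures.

ω = 2π·44.5 = 279.4 rad/s
For an in-line slider-crank, x = r cosθ + √(L² − r² sin²θ), so v = −rω sinθ·[1 + r cosθ/√(L² − r² sin²θ)].
With r = 0.0158 m, L = 0.0588 m, θ = 31.1°: √(L² − r² sin²θ) = 0.058231 m.
v = −0.0158·279.4·0.51653·[1 + 0.0158·0.85627/0.058231] = -2.8095 m/s.
|v| = 2.8095 m/s.

2.81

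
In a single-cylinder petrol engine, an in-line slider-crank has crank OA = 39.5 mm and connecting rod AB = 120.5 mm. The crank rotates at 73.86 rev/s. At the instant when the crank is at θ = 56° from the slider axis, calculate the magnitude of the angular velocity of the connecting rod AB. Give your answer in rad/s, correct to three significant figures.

ω = 464.1 rad/s (converted from 73.86 rev/s).
The rod makes angle φ with the slider axis where L sinφ = r sinθ; differentiating, L cosφ·φ̇ = r ω cosθ.
L cosφ = √(L² − r² sin²θ) = 0.11597 m.
|ω_rod| = r ω |cosθ| / √(L² − r² sin²θ) = 0.0395·464.1·0.55919/0.11597 = 88.394 rad/s.

88.4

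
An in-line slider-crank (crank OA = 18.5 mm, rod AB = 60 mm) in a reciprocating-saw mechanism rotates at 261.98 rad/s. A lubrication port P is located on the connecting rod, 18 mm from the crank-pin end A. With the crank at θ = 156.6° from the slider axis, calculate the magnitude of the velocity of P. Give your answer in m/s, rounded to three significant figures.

ω = 262 rad/s.  Crank-pin speed |V_A| = rω = 4.8466 m/s, perpendicular to OA.
Rod angle: sinφ = −(r/L) sinθ ⇒ φ = -7.034°; ω_rod = −rω cosθ/√(L²−r²sin²θ) = +74.696 rad/s.
V_P = V_A + ω_rod × AP, with AP = 0.018 m along the rod.
Components: V_Px = −rω sinθ − a·ω_rod·sinφ = -1.7602 m/s;  V_Py = rω cosθ + a·ω_rod·cosφ = -3.1136 m/s.
|V_P| = √(V_Px² + V_Py²) = 3.5767 m/s.

3.58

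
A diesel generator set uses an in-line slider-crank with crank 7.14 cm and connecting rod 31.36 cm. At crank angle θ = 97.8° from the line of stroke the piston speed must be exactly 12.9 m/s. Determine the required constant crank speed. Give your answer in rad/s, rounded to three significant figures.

188

For an in-line slider-crank, |v_piston| = rω|sinθ|·[1 + r cosθ/√(L² − r² sin²θ)].
With r = 0.0714 m, L = 0.3136 m, θ = 97.8°: the bracketed kinematic factor |dx/dθ| = 0.068496 m.
ω = v/|dx/dθ| = 12.9/0.068496 = 188.33 rad/s.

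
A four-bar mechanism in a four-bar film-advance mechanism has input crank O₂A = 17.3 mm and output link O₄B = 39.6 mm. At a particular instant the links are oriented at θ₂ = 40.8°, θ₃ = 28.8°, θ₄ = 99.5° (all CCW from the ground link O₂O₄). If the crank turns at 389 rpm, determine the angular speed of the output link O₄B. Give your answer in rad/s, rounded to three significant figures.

ω₂ = 40.74 rad/s (from 389 rpm).
Differentiating the loop-closure r₂e^{iθ₂}+r₃e^{iθ₃}=r₁+r₄e^{iθ₄} gives r₂ω₂e^{iθ₂}+r₃ω₃e^{iθ₃}=r₄ω₄e^{iθ₄}.
Eliminating the other unknown: ω₄ = r₂ω₂ sin(θ₂−θ₃) / [r₄ sin(θ₄−θ₃)].
Numerator sine = +0.20791; denominator sine = +0.94380.
Result = 0.0173·40.74·(+0.20791) / (0.0396·(+0.94380)) = +3.9204 rad/s; magnitude 3.9204 rad/s.

3.92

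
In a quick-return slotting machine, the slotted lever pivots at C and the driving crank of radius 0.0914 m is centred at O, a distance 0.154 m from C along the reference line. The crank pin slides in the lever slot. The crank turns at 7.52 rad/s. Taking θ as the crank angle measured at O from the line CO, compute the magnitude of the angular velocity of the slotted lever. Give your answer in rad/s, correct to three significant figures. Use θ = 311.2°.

2.62

ω = 7.52 rad/s
Crank pin A relative to C: A = (d + r cosθ, r sinθ); lever angle φ = atan2(r sinθ, d + r cosθ).
Differentiating tanφ: φ̇ = rω(d cosθ + r)/(d² + r² + 2dr cosθ).
d² + r² + 2dr cosθ = |CA|² = 0.0506129 m²;  d cosθ + r = +0.19284 m.
|ω_lever| = |0.0914·7.52·+0.19284| / 0.0506129 = 2.6188 rad/s.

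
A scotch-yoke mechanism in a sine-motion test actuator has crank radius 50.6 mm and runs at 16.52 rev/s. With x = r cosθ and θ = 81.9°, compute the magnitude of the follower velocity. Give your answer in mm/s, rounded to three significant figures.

ω = 103.8 rad/s (from 16.52 rev/s).
x = r cosθ ⇒ ẋ = −rω sinθ.
|v| = rω|sinθ| = 0.0506·103.8·|sin 81.9°| = 5.1998 m/s = 5199.8 mm/s.

5200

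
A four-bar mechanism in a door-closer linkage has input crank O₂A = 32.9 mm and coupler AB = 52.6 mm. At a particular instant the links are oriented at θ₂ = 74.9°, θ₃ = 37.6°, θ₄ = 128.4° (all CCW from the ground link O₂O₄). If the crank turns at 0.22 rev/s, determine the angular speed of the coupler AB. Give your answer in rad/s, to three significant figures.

0.695

ω₂ = 1.382 rad/s (from 0.22 rev/s).
Differentiating the loop-closure r₂e^{iθ₂}+r₃e^{iθ₃}=r₁+r₄e^{iθ₄} gives r₂ω₂e^{iθ₂}+r₃ω₃e^{iθ₃}=r₄ω₄e^{iθ₄}.
Eliminating the other unknown: ω₃ = r₂ω₂ sin(θ₄−θ₂) / [r₃ sin(θ₃−θ₄)].
Numerator sine = +0.80386; denominator sine = -0.99990.
Result = 0.0329·1.382·(+0.80386) / (0.0526·(-0.99990)) = -0.69508 rad/s; magnitude 0.69508 rad/s.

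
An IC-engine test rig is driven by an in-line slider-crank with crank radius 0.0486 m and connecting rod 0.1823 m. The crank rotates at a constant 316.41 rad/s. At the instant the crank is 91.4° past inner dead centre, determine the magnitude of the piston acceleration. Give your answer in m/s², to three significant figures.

1460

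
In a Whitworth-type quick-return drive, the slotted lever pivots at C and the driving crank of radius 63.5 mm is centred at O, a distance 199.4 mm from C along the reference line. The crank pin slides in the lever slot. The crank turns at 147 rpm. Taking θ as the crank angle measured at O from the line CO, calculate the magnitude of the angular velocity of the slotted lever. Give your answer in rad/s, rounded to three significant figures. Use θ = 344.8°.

3.67

ω = 15.39 rad/s (from 147 rpm).
Crank pin A relative to C: A = (d + r cosθ, r sinθ); lever angle φ = atan2(r sinθ, d + r cosθ).
Differentiating tanφ: φ̇ = rω(d cosθ + r)/(d² + r² + 2dr cosθ).
d² + r² + 2dr cosθ = |CA|² = 0.0682305 m²;  d cosθ + r = +0.25592 m.
|ω_lever| = |0.0635·15.39·+0.25592| / 0.0682305 = 3.6665 rad/s.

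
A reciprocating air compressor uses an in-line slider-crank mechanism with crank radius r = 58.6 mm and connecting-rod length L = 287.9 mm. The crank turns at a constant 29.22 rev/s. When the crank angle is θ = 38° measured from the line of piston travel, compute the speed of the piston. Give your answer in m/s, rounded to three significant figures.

7.69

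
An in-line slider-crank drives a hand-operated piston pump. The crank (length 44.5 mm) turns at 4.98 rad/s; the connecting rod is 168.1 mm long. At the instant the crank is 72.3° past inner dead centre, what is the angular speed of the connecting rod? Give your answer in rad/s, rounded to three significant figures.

0.414

ω = 4.98 rad/s
The rod makes angle φ with the slider axis where L sinφ = r sinθ; differentiating, L cosφ·φ̇ = r ω cosθ.
L cosφ = √(L² − r² sin²θ) = 0.16267 m.
|ω_rod| = r ω |cosθ| / √(L² − r² sin²θ) = 0.0445·4.98·0.30403/0.16267 = 0.4142 rad/s.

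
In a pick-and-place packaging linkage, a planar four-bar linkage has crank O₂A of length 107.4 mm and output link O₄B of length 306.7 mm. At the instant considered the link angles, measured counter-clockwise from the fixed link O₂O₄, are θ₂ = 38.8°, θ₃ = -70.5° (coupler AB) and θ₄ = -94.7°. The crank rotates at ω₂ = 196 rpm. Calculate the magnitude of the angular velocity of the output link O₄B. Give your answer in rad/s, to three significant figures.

16.5

ω₂ = 20.53 rad/s (from 196 rpm).
Differentiating the loop-closure r₂e^{iθ₂}+r₃e^{iθ₃}=r₁+r₄e^{iθ₄} gives r₂ω₂e^{iθ₂}+r₃ω₃e^{iθ₃}=r₄ω₄e^{iθ₄}.
Eliminating the other unknown: ω₄ = r₂ω₂ sin(θ₂−θ₃) / [r₄ sin(θ₄−θ₃)].
Numerator sine = +0.94380; denominator sine = -0.40992.
Result = 0.1074·20.53·(+0.94380) / (0.3067·(-0.40992)) = -16.548 rad/s; magnitude 16.548 rad/s.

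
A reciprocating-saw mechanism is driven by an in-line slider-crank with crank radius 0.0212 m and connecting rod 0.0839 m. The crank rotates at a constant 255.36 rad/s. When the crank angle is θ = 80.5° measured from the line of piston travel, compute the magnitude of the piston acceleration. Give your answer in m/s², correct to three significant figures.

ω = 255.4 rad/s
x(θ) = r cosθ + √(L² − r² sin²θ); with ω constant, a = ω²·d²x/dθ².
d²x/dθ² = −r cosθ − r²(cos2θ)/√u − r⁴ sin²2θ/(4u^{3/2}),  u = L² − r² sin²θ = 0.00660201 m².
Substituting r = 0.0212 m, L = 0.0839 m, θ = 80.5°: d²x/dθ² = +0.001721 m.
a = ω²·d²x/dθ² = (255.4)²·(+0.001721) = +112.23 m/s²;  |a| = 112.23 m/s².

112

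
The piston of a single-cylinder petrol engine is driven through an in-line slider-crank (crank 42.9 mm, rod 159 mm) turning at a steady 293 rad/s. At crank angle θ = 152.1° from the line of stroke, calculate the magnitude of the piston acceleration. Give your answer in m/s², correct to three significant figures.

2680

ω = 293 rad/s
x(θ) = r cosθ + √(L² − r² sin²θ); with ω constant, a = ω²·d²x/dθ².
d²x/dθ² = −r cosθ − r²(cos2θ)/√u − r⁴ sin²2θ/(4u^{3/2}),  u = L² − r² sin²θ = 0.024878 m².
Substituting r = 0.0429 m, L = 0.159 m, θ = 152.1°: d²x/dθ² = +0.031207 m.
a = ω²·d²x/dθ² = (293)²·(+0.031207) = +2679.1 m/s²;  |a| = 2679.1 m/s².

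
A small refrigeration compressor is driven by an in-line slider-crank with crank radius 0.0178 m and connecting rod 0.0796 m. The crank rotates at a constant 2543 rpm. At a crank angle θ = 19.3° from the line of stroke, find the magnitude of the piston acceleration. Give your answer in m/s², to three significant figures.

1410

ω = 2π·2543/60 = 266.3 rad/s
x(θ) = r cosθ + √(L² − r² sin²θ); with ω constant, a = ω²·d²x/dθ².
d²x/dθ² = −r cosθ − r²(cos2θ)/√u − r⁴ sin²2θ/(4u^{3/2}),  u = L² − r² sin²θ = 0.00630155 m².
Substituting r = 0.0178 m, L = 0.0796 m, θ = 19.3°: d²x/dθ² = -0.019938 m.
a = ω²·d²x/dθ² = (266.3)²·(-0.019938) = -1414 m/s²;  |a| = 1414 m/s².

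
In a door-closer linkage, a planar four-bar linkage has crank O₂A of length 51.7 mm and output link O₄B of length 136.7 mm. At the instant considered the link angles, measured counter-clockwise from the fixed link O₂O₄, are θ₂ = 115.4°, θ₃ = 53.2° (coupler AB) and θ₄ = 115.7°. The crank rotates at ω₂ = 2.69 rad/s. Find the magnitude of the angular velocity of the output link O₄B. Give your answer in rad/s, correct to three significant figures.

ω₂ = 2.69 rad/s
Differentiating the loop-closure r₂e^{iθ₂}+r₃e^{iθ₃}=r₁+r₄e^{iθ₄} gives r₂ω₂e^{iθ₂}+r₃ω₃e^{iθ₃}=r₄ω₄e^{iθ₄}.
Eliminating the other unknown: ω₄ = r₂ω₂ sin(θ₂−θ₃) / [r₄ sin(θ₄−θ₃)].
Numerator sine = +0.88458; denominator sine = +0.88701.
Result = 0.0517·2.69·(+0.88458) / (0.1367·(+0.88701)) = +1.0146 rad/s; magnitude 1.0146 rad/s.

1.01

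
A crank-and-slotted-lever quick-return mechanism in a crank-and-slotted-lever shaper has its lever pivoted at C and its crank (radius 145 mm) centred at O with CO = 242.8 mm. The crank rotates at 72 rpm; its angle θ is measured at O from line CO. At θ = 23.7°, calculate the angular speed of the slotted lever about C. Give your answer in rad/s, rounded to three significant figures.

ω = 7.54 rad/s (from 72 rpm).
Crank pin A relative to C: A = (d + r cosθ, r sinθ); lever angle φ = atan2(r sinθ, d + r cosθ).
Differentiating tanφ: φ̇ = rω(d cosθ + r)/(d² + r² + 2dr cosθ).
d² + r² + 2dr cosθ = |CA|² = 0.14445 m²;  d cosθ + r = +0.36732 m.
|ω_lever| = |0.145·7.54·+0.36732| / 0.14445 = 2.7801 rad/s.

2.78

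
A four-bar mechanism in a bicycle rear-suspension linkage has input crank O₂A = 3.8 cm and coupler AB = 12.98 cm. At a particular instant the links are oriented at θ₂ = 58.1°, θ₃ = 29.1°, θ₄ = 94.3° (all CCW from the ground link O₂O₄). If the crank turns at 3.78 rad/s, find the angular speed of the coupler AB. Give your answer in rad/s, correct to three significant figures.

ω₂ = 3.78 rad/s
Differentiating the loop-closure r₂e^{iθ₂}+r₃e^{iθ₃}=r₁+r₄e^{iθ₄} gives r₂ω₂e^{iθ₂}+r₃ω₃e^{iθ₃}=r₄ω₄e^{iθ₄}.
Eliminating the other unknown: ω₃ = r₂ω₂ sin(θ₄−θ₂) / [r₃ sin(θ₃−θ₄)].
Numerator sine = +0.59061; denominator sine = -0.90778.
Result = 0.038·3.78·(+0.59061) / (0.1298·(-0.90778)) = -0.71998 rad/s; magnitude 0.71998 rad/s.

0.720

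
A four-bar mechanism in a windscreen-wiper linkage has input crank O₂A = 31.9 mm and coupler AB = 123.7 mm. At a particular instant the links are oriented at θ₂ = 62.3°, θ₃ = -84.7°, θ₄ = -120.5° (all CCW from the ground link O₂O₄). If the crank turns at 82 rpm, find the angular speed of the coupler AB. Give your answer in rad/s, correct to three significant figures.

ω₂ = 8.587 rad/s (from 82 rpm).
Differentiating the loop-closure r₂e^{iθ₂}+r₃e^{iθ₃}=r₁+r₄e^{iθ₄} gives r₂ω₂e^{iθ₂}+r₃ω₃e^{iθ₃}=r₄ω₄e^{iθ₄}.
Eliminating the other unknown: ω₃ = r₂ω₂ sin(θ₄−θ₂) / [r₃ sin(θ₃−θ₄)].
Numerator sine = +0.04885; denominator sine = +0.58496.
Result = 0.0319·8.587·(+0.04885) / (0.1237·(+0.58496)) = +0.18493 rad/s; magnitude 0.18493 rad/s.

0.185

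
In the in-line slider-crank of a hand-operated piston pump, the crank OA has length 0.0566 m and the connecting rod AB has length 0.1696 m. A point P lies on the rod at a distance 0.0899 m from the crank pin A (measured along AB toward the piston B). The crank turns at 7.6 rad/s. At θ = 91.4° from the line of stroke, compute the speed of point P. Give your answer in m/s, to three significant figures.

0.428

ω = 7.6 rad/s.  Crank-pin speed |V_A| = rω = 0.43016 m/s, perpendicular to OA.
Rod angle: sinφ = −(r/L) sinθ ⇒ φ = -19.489°; ω_rod = −rω cosθ/√(L²−r²sin²θ) = +0.065734 rad/s.
V_P = V_A + ω_rod × AP, with AP = 0.0899 m along the rod.
Components: V_Px = −rω sinθ − a·ω_rod·sinφ = -0.42806 m/s;  V_Py = rω cosθ + a·ω_rod·cosφ = -0.0049388 m/s.
|V_P| = √(V_Px² + V_Py²) = 0.42809 m/s.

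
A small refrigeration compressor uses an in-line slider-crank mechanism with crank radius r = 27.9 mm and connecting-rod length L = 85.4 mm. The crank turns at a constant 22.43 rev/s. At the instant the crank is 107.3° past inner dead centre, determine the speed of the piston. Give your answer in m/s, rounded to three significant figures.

ω = 2π·22.4 = 140.9 rad/s
For an in-line slider-crank, x = r cosθ + √(L² − r² sin²θ), so v = −rω sinθ·[1 + r cosθ/√(L² − r² sin²θ)].
With r = 0.0279 m, L = 0.0854 m, θ = 107.3°: √(L² − r² sin²θ) = 0.081139 m.
v = −0.0279·140.9·0.95476·[1 + 0.0279·-0.29737/0.081139] = -3.3702 m/s.
|v| = 3.3702 m/s.

3.37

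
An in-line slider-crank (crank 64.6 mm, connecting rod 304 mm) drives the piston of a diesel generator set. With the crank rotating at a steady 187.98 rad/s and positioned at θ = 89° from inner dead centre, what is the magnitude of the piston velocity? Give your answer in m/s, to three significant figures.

12.2

ω = 188 rad/s
For an in-line slider-crank, x = r cosθ + √(L² − r² sin²θ), so v = −rω sinθ·[1 + r cosθ/√(L² − r² sin²θ)].
With r = 0.0646 m, L = 0.304 m, θ = 89°: √(L² − r² sin²θ) = 0.29706 m.
v = −0.0646·188·0.99985·[1 + 0.0646·0.01745/0.29706] = -12.188 m/s.
|v| = 12.188 m/s.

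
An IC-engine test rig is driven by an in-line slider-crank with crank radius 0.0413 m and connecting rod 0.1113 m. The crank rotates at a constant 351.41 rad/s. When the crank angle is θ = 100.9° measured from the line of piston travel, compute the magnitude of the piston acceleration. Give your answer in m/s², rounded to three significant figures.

ω = 351.4 rad/s
x(θ) = r cosθ + √(L² − r² sin²θ); with ω constant, a = ω²·d²x/dθ².
d²x/dθ² = −r cosθ − r²(cos2θ)/√u − r⁴ sin²2θ/(4u^{3/2}),  u = L² − r² sin²θ = 0.010743 m².
Substituting r = 0.0413 m, L = 0.1113 m, θ = 100.9°: d²x/dθ² = +0.022999 m.
a = ω²·d²x/dθ² = (351.4)²·(+0.022999) = +2840.1 m/s²;  |a| = 2840.1 m/s².

2840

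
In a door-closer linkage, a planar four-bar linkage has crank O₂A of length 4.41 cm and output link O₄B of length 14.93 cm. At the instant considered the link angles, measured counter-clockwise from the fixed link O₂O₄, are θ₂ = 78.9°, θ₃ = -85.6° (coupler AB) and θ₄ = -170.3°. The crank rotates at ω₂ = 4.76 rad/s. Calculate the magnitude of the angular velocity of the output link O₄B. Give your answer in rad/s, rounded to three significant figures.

ω₂ = 4.76 rad/s
Differentiating the loop-closure r₂e^{iθ₂}+r₃e^{iθ₃}=r₁+r₄e^{iθ₄} gives r₂ω₂e^{iθ₂}+r₃ω₃e^{iθ₃}=r₄ω₄e^{iθ₄}.
Eliminating the other unknown: ω₄ = r₂ω₂ sin(θ₂−θ₃) / [r₄ sin(θ₄−θ₃)].
Numerator sine = +0.26724; denominator sine = -0.99572.
Result = 0.0441·4.76·(+0.26724) / (0.1493·(-0.99572)) = -0.37735 rad/s; magnitude 0.37735 rad/s.

0.377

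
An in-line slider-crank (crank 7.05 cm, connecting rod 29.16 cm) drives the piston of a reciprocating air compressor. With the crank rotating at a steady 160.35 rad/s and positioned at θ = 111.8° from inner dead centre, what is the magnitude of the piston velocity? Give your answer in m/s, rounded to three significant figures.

ω = 160.3 rad/s
For an in-line slider-crank, x = r cosθ + √(L² − r² sin²θ), so v = −rω sinθ·[1 + r cosθ/√(L² − r² sin²θ)].
With r = 0.0705 m, L = 0.2916 m, θ = 111.8°: √(L² − r² sin²θ) = 0.28416 m.
v = −0.0705·160.3·0.92849·[1 + 0.0705·-0.37137/0.28416] = -9.5291 m/s.
|v| = 9.5291 m/s.

9.53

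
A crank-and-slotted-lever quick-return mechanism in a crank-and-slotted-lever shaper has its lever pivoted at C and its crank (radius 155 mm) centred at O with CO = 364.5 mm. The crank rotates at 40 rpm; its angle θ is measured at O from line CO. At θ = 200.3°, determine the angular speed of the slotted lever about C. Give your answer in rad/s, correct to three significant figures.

2.38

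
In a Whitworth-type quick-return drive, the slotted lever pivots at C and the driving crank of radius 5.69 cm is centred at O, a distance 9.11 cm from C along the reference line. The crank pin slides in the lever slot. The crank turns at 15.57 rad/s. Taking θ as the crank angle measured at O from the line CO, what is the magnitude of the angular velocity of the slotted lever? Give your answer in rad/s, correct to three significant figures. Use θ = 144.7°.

ω = 15.57 rad/s
Crank pin A relative to C: A = (d + r cosθ, r sinθ); lever angle φ = atan2(r sinθ, d + r cosθ).
Differentiating tanφ: φ̇ = rω(d cosθ + r)/(d² + r² + 2dr cosθ).
d² + r² + 2dr cosθ = |CA|² = 0.00307577 m²;  d cosθ + r = -0.01745 m.
|ω_lever| = |0.0569·15.57·-0.01745| / 0.00307577 = 5.0263 rad/s.

5.03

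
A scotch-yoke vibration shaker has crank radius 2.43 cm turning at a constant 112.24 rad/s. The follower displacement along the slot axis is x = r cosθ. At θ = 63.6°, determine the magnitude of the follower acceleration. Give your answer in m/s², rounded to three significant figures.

ω = 112.2 rad/s
x = r cosθ ⇒ ẍ = −rω² cosθ (ω constant).
|a| = rω²|cosθ| = 0.0243·(112.2)²·|cos 63.6°| = 136.11 m/s².

136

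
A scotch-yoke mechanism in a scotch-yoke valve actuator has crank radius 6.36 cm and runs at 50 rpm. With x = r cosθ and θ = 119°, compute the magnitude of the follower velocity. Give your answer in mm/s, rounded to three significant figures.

ω = 5.236 rad/s (from 50 rpm).
x = r cosθ ⇒ ẋ = −rω sinθ.
|v| = rω|sinθ| = 0.0636·5.236·|sin 119°| = 0.29126 m/s = 291.26 mm/s.

291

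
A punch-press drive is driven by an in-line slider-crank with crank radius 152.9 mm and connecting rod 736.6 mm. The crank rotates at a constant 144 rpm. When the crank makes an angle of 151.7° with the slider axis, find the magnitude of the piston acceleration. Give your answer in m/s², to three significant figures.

ω = 2π·144/60 = 15.08 rad/s
x(θ) = r cosθ + √(L² − r² sin²θ); with ω constant, a = ω²·d²x/dθ².
d²x/dθ² = −r cosθ − r²(cos2θ)/√u − r⁴ sin²2θ/(4u^{3/2}),  u = L² − r² sin²θ = 0.537325 m².
Substituting r = 0.1529 m, L = 0.7366 m, θ = 151.7°: d²x/dθ² = +0.11683 m.
a = ω²·d²x/dθ² = (15.08)²·(+0.11683) = +26.566 m/s²;  |a| = 26.566 m/s².

26.6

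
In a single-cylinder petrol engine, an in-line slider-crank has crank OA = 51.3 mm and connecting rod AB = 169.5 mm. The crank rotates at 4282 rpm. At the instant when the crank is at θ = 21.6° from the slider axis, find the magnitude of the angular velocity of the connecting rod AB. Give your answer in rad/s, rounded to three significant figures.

127

ω = 448.4 rad/s (converted from 4282 rpm).
The rod makes angle φ with the slider axis where L sinφ = r sinθ; differentiating, L cosφ·φ̇ = r ω cosθ.
L cosφ = √(L² − r² sin²θ) = 0.16844 m.
|ω_rod| = r ω |cosθ| / √(L² − r² sin²θ) = 0.0513·448.4·0.92978/0.16844 = 126.97 rad/s.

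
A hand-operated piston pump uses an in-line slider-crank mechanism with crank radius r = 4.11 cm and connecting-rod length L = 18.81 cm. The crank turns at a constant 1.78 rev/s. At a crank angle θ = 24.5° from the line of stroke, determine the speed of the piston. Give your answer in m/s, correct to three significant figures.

0.229

ω = 2π·1.78 = 11.18 rad/s
For an in-line slider-crank, x = r cosθ + √(L² − r² sin²θ), so v = −rω sinθ·[1 + r cosθ/√(L² − r² sin²θ)].
With r = 0.0411 m, L = 0.1881 m, θ = 24.5°: √(L² − r² sin²θ) = 0.18733 m.
v = −0.0411·11.18·0.41469·[1 + 0.0411·0.90996/0.18733] = -0.22868 m/s.
|v| = 0.22868 m/s.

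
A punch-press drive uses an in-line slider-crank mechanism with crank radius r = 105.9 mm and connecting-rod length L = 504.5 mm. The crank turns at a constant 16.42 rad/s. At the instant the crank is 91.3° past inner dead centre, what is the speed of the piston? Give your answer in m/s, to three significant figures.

1.73

ω = 16.42 rad/s
For an in-line slider-crank, x = r cosθ + √(L² − r² sin²θ), so v = −rω sinθ·[1 + r cosθ/√(L² − r² sin²θ)].
With r = 0.1059 m, L = 0.5045 m, θ = 91.3°: √(L² − r² sin²θ) = 0.49327 m.
v = −0.1059·16.42·0.99974·[1 + 0.1059·-0.02269/0.49327] = -1.73 m/s.
|v| = 1.73 m/s.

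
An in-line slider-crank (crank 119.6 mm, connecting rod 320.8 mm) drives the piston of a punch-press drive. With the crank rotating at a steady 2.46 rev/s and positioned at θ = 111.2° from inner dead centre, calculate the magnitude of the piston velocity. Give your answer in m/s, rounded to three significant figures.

1.48

ω = 2π·2.46 = 15.46 rad/s
For an in-line slider-crank, x = r cosθ + √(L² − r² sin²θ), so v = −rω sinθ·[1 + r cosθ/√(L² − r² sin²θ)].
With r = 0.1196 m, L = 0.3208 m, θ = 111.2°: √(L² − r² sin²θ) = 0.3008 m.
v = −0.1196·15.46·0.93232·[1 + 0.1196·-0.36162/0.3008] = -1.4757 m/s.
|v| = 1.4757 m/s.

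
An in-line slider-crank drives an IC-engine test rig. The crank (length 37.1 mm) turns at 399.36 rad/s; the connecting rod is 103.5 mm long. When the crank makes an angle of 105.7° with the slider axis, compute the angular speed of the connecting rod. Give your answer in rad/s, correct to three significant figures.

41.3

ω = 399.4 rad/s
The rod makes angle φ with the slider axis where L sinφ = r sinθ; differentiating, L cosφ·φ̇ = r ω cosθ.
L cosφ = √(L² − r² sin²θ) = 0.097142 m.
|ω_rod| = r ω |cosθ| / √(L² − r² sin²θ) = 0.0371·399.4·0.27060/0.097142 = 41.272 rad/s.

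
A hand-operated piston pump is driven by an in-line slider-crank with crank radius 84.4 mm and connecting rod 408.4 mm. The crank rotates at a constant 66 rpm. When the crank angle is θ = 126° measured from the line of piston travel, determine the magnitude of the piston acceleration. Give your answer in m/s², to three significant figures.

2.62

ω = 2π·66/60 = 6.912 rad/s
x(θ) = r cosθ + √(L² − r² sin²θ); with ω constant, a = ω²·d²x/dθ².
d²x/dθ² = −r cosθ − r²(cos2θ)/√u − r⁴ sin²2θ/(4u^{3/2}),  u = L² − r² sin²θ = 0.162128 m².
Substituting r = 0.0844 m, L = 0.4084 m, θ = 126°: d²x/dθ² = +0.0549 m.
a = ω²·d²x/dθ² = (6.912)²·(+0.0549) = +2.6225 m/s²;  |a| = 2.6225 m/s².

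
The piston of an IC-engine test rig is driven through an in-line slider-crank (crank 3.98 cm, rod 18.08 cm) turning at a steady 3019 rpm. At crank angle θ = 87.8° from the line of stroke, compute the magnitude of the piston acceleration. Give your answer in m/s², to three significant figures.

742

ω = 2π·3019/60 = 316.1 rad/s
x(θ) = r cosθ + √(L² − r² sin²θ); with ω constant, a = ω²·d²x/dθ².
d²x/dθ² = −r cosθ − r²(cos2θ)/√u − r⁴ sin²2θ/(4u^{3/2}),  u = L² − r² sin²θ = 0.0311069 m².
Substituting r = 0.0398 m, L = 0.1808 m, θ = 87.8°: d²x/dθ² = +0.0074263 m.
a = ω²·d²x/dθ² = (316.1)²·(+0.0074263) = +742.26 m/s²;  |a| = 742.26 m/s².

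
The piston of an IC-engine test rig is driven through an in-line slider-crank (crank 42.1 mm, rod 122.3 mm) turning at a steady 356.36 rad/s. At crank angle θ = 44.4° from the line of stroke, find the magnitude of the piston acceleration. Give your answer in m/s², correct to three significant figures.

3920

ω = 356.4 rad/s
x(θ) = r cosθ + √(L² − r² sin²θ); with ω constant, a = ω²·d²x/dθ².
d²x/dθ² = −r cosθ − r²(cos2θ)/√u − r⁴ sin²2θ/(4u^{3/2}),  u = L² − r² sin²θ = 0.0140896 m².
Substituting r = 0.0421 m, L = 0.1223 m, θ = 44.4°: d²x/dθ² = -0.030861 m.
a = ω²·d²x/dθ² = (356.4)²·(-0.030861) = -3919.2 m/s²;  |a| = 3919.2 m/s².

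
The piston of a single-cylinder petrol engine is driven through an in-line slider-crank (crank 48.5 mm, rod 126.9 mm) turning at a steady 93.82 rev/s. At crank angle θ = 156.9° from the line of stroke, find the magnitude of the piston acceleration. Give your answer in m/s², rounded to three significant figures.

ω = 2π·93.8 = 589.5 rad/s
x(θ) = r cosθ + √(L² − r² sin²θ); with ω constant, a = ω²·d²x/dθ².
d²x/dθ² = −r cosθ − r²(cos2θ)/√u − r⁴ sin²2θ/(4u^{3/2}),  u = L² − r² sin²θ = 0.0157415 m².
Substituting r = 0.0485 m, L = 0.1269 m, θ = 156.9°: d²x/dθ² = +0.03127 m.
a = ω²·d²x/dθ² = (589.5)²·(+0.03127) = +10866 m/s²;  |a| = 10866 m/s².

10900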